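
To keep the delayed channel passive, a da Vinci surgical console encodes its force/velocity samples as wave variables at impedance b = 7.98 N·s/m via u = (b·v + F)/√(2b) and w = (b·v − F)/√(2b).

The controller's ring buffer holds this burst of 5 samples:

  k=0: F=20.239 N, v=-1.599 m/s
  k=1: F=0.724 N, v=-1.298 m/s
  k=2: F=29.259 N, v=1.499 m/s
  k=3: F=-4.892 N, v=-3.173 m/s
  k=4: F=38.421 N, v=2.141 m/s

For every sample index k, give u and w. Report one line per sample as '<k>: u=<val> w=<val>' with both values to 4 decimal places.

k=0: b·v=7.98×(-1.599)=-12.7600; √(2b)=3.9950; u=(-12.7600+20.239)/3.9950=1.8721, w=(-12.7600−20.239)/3.9950=-8.2601
k=1: b·v=7.98×(-1.298)=-10.3580; √(2b)=3.9950; u=(-10.3580+0.724)/3.9950=-2.4115, w=(-10.3580−0.724)/3.9950=-2.7740
k=2: b·v=7.98×1.499=11.9620; √(2b)=3.9950; u=(11.9620+29.259)/3.9950=10.3182, w=(11.9620−29.259)/3.9950=-4.3297
k=3: b·v=7.98×(-3.173)=-25.3205; √(2b)=3.9950; u=(-25.3205+(-4.892))/3.9950=-7.5626, w=(-25.3205−(-4.892))/3.9950=-5.1135
k=4: b·v=7.98×2.141=17.0852; √(2b)=3.9950; u=(17.0852+38.421)/3.9950=13.8939, w=(17.0852−38.421)/3.9950=-5.3406

0: u=1.8721 w=-8.2601
1: u=-2.4115 w=-2.7740
2: u=10.3182 w=-4.3297
3: u=-7.5626 w=-5.1135
4: u=13.8939 w=-5.3406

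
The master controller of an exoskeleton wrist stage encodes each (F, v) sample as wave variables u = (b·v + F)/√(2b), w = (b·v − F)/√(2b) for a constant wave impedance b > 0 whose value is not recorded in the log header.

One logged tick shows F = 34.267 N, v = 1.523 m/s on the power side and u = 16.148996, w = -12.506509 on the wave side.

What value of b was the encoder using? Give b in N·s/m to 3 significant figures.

b = 2.86 N·s/m

u + w = 3.642487;  u + w = √(2b)·v, so √(2b) = 3.642487/1.523 = 2.391653.
b = (√(2b))²/2 = 5.720002/2 = 2.860001.
(Check via u − w = 2F/√(2b): u − w = 28.655505, 2F/√(2b) = 28.655499.)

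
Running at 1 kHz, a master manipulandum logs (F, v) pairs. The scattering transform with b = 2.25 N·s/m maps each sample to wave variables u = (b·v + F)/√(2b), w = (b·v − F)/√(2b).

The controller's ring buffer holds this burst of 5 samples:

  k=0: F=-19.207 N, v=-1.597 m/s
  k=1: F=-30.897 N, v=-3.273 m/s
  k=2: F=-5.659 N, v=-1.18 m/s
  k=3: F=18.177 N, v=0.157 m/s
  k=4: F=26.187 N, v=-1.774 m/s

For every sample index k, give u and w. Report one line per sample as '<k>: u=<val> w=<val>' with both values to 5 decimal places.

0: u=-10.74814 w=7.36039
1: u=-18.03653 w=11.09344
2: u=-3.91926 w=1.41610
3: u=8.73524 w=-8.40220
4: u=10.46306 w=-14.22628

k=0: b·v=2.25×(-1.597)=-3.59325; √(2b)=2.12132; u=(-3.59325+(-19.207))/2.12132=-10.74814, w=(-3.59325−(-19.207))/2.12132=7.36039
k=1: b·v=2.25×(-3.273)=-7.36425; √(2b)=2.12132; u=(-7.36425+(-30.897))/2.12132=-18.03653, w=(-7.36425−(-30.897))/2.12132=11.09344
k=2: b·v=2.25×(-1.18)=-2.65500; √(2b)=2.12132; u=(-2.65500+(-5.659))/2.12132=-3.91926, w=(-2.65500−(-5.659))/2.12132=1.41610
k=3: b·v=2.25×0.157=0.35325; √(2b)=2.12132; u=(0.35325+18.177)/2.12132=8.73524, w=(0.35325−18.177)/2.12132=-8.40220
k=4: b·v=2.25×(-1.774)=-3.99150; √(2b)=2.12132; u=(-3.99150+26.187)/2.12132=10.46306, w=(-3.99150−26.187)/2.12132=-14.22628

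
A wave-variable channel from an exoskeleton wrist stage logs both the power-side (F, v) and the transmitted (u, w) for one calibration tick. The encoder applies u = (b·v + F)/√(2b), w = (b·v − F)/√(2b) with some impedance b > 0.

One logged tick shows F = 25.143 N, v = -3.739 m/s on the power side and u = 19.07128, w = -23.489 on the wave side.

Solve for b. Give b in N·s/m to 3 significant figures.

b = 0.698 N·s/m

u + w = -4.4177;  u + w = √(2b)·v, so √(2b) = -4.4177/(-3.739) = 1.1815.
b = (√(2b))²/2 = 1.3960/2 = 0.6980.
(Check via u − w = 2F/√(2b): u − w = 42.5603, 2F/√(2b) = 42.5603.)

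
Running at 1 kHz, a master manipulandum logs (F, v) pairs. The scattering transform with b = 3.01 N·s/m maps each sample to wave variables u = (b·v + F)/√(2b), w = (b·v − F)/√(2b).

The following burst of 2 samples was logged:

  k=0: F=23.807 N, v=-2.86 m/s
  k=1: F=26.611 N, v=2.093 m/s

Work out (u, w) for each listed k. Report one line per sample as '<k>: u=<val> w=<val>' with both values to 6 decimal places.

0: u=6.194405 w=-13.211612
1: u=13.413494 w=-8.278174

k=0: b·v=3.01×(-2.86)=-8.608600; √(2b)=2.453569; u=(-8.608600+23.807)/2.453569=6.194405, w=(-8.608600−23.807)/2.453569=-13.211612
k=1: b·v=3.01×2.093=6.299930; √(2b)=2.453569; u=(6.299930+26.611)/2.453569=13.413494, w=(6.299930−26.611)/2.453569=-8.278174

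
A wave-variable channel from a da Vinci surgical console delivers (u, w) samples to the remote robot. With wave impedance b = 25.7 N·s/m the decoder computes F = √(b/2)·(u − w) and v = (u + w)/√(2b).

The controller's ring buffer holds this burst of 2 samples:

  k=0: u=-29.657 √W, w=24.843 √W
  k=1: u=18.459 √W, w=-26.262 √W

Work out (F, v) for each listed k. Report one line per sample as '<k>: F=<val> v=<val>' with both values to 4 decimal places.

0: F=-195.3656 v=-0.6715
1: F=160.3109 v=-1.0884

k=0: u−w=-54.5000, u+w=-4.8140; √(b/2)=3.5847, √(2b)=7.1694; F=3.5847×(-54.5)=-195.3656, v=-4.8140/7.1694=-0.6715
k=1: u−w=44.7210, u+w=-7.8030; √(b/2)=3.5847, √(2b)=7.1694; F=3.5847×44.721=160.3109, v=-7.8030/7.1694=-1.0884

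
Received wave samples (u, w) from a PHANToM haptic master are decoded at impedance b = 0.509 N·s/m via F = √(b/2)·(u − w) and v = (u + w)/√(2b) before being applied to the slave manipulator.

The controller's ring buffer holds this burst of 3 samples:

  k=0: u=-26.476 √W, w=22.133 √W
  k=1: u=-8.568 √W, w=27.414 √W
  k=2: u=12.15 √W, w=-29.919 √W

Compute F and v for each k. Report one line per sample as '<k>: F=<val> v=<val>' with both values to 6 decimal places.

k=0: u−w=-48.609000, u+w=-4.343000; √(b/2)=0.504480, √(2b)=1.008960; F=0.504480×(-48.609)=-24.522265, v=-4.343000/1.008960=-4.304433
k=1: u−w=-35.982000, u+w=18.846000; √(b/2)=0.504480, √(2b)=1.008960; F=0.504480×(-35.982)=-18.152197, v=18.846000/1.008960=18.678642
k=2: u−w=42.069000, u+w=-17.769000; √(b/2)=0.504480, √(2b)=1.008960; F=0.504480×42.069=21.222966, v=-17.769000/1.008960=-17.611206

0: F=-24.522265 v=-4.304433
1: F=-18.152197 v=18.678642
2: F=21.222966 v=-17.611206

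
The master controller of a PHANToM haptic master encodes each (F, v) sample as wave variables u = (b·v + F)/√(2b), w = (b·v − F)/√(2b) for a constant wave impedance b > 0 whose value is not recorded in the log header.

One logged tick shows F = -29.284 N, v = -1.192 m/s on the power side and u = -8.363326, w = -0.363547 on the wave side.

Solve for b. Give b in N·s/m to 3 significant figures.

b = 26.8 N·s/m

u + w = -8.726873;  u + w = √(2b)·v, so √(2b) = -8.726873/(-1.192) = 7.321202.
b = (√(2b))²/2 = 53.600001/2 = 26.800001.
(Check via u − w = 2F/√(2b): u − w = -7.999779, 2F/√(2b) = -7.999779.)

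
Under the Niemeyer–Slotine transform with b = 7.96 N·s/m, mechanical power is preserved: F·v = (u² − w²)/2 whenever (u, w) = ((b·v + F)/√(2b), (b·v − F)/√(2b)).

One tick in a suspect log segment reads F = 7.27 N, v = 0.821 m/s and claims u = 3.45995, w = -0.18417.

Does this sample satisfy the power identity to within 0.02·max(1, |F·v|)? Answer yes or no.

F·v = 7.27×0.821 = 5.9687 W.
(u² − w²)/2 = (11.9713 − 0.0339)/2 = 5.9687 W.
|Δ| = 0.0000;  2% of max(1, |F·v|) = 0.1194.

yes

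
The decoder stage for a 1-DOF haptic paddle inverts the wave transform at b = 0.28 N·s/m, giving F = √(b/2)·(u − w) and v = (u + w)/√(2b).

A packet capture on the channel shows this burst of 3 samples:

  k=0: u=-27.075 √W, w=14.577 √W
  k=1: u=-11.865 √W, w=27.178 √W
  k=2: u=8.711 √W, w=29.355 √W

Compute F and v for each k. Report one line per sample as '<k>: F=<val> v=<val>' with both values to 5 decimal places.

k=0: u−w=-41.65200, u+w=-12.49800; √(b/2)=0.37417, √(2b)=0.74833; F=0.37417×(-41.652)=-15.58475, v=-12.49800/0.74833=-16.70116
k=1: u−w=-39.04300, u+w=15.31300; √(b/2)=0.37417, √(2b)=0.74833; F=0.37417×(-39.043)=-14.60855, v=15.31300/0.74833=20.46286
k=2: u−w=-20.64400, u+w=38.06600; √(b/2)=0.37417, √(2b)=0.74833; F=0.37417×(-20.644)=-7.72428, v=38.06600/0.74833=50.86783

0: F=-15.58475 v=-16.70116
1: F=-14.60855 v=20.46286
2: F=-7.72428 v=50.86783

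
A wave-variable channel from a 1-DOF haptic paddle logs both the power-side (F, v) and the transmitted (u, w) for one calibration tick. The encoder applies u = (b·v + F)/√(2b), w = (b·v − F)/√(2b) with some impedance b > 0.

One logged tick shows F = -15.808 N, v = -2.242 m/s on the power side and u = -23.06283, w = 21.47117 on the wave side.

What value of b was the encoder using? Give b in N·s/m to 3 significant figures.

b = 0.252 N·s/m

u + w = -1.5917;  u + w = √(2b)·v, so √(2b) = -1.5917/(-2.242) = 0.7099.
b = (√(2b))²/2 = 0.5040/2 = 0.2520.
(Check via u − w = 2F/√(2b): u − w = -44.5340, 2F/√(2b) = -44.5341.)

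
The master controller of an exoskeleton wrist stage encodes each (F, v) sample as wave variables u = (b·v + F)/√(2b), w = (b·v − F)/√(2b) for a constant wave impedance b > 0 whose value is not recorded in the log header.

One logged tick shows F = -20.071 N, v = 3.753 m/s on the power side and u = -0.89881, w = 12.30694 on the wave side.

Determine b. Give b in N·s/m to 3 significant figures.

b = 4.62 N·s/m

u + w = 11.4081;  u + w = √(2b)·v, so √(2b) = 11.4081/3.753 = 3.0397.
b = (√(2b))²/2 = 9.2400/2 = 4.6200.
(Check via u − w = 2F/√(2b): u − w = -13.2058, 2F/√(2b) = -13.2058.)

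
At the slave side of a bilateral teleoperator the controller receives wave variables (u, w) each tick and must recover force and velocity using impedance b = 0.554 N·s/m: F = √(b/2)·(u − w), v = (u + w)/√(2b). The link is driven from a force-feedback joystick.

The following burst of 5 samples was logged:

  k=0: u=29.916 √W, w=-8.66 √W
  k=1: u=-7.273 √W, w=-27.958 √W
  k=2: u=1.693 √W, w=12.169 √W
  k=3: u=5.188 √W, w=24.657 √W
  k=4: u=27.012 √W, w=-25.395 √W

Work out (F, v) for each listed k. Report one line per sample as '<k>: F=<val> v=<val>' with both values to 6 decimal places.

0: F=20.302853 v=20.193503
1: F=10.886679 v=-33.469952
2: F=-5.513602 v=13.169098
3: F=-10.246688 v=28.353175
4: F=27.582218 v=1.536173

k=0: u−w=38.576000, u+w=21.256000; √(b/2)=0.526308, √(2b)=1.052616; F=0.526308×38.576=20.302853, v=21.256000/1.052616=20.193503
k=1: u−w=20.685000, u+w=-35.231000; √(b/2)=0.526308, √(2b)=1.052616; F=0.526308×20.685=10.886679, v=-35.231000/1.052616=-33.469952
k=2: u−w=-10.476000, u+w=13.862000; √(b/2)=0.526308, √(2b)=1.052616; F=0.526308×(-10.476)=-5.513602, v=13.862000/1.052616=13.169098
k=3: u−w=-19.469000, u+w=29.845000; √(b/2)=0.526308, √(2b)=1.052616; F=0.526308×(-19.469)=-10.246688, v=29.845000/1.052616=28.353175
k=4: u−w=52.407000, u+w=1.617000; √(b/2)=0.526308, √(2b)=1.052616; F=0.526308×52.407=27.582218, v=1.617000/1.052616=1.536173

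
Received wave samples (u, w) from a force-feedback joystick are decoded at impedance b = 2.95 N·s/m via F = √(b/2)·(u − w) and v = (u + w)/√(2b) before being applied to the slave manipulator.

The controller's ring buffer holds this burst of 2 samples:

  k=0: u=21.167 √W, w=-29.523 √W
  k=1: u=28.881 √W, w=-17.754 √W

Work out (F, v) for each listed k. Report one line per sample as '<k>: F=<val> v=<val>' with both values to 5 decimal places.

0: F=61.56279 v=-3.44011
1: F=56.63801 v=4.58091

k=0: u−w=50.69000, u+w=-8.35600; √(b/2)=1.21450, √(2b)=2.42899; F=1.21450×50.69=61.56279, v=-8.35600/2.42899=-3.44011
k=1: u−w=46.63500, u+w=11.12700; √(b/2)=1.21450, √(2b)=2.42899; F=1.21450×46.635=56.63801, v=11.12700/2.42899=4.58091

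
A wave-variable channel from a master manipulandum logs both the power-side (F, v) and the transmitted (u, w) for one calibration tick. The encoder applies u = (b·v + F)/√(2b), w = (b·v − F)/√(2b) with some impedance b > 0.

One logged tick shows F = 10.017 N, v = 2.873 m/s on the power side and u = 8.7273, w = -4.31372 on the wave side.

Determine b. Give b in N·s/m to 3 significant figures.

b = 1.18 N·s/m

u + w = 4.41358;  u + w = √(2b)·v, so √(2b) = 4.41358/2.873 = 1.53623.
b = (√(2b))²/2 = 2.35999/2 = 1.18000.
(Check via u − w = 2F/√(2b): u − w = 13.04102, 2F/√(2b) = 13.04104.)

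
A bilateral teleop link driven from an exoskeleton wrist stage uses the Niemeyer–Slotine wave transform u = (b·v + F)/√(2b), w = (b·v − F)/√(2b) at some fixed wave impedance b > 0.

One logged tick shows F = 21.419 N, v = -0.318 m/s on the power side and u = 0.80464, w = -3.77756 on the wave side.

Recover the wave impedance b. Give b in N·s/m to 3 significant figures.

b = 43.7 N·s/m

u + w = -2.9729;  u + w = √(2b)·v, so √(2b) = -2.9729/(-0.318) = 9.3488.
b = (√(2b))²/2 = 87.4002/2 = 43.7001.
(Check via u − w = 2F/√(2b): u − w = 4.5822, 2F/√(2b) = 4.5822.)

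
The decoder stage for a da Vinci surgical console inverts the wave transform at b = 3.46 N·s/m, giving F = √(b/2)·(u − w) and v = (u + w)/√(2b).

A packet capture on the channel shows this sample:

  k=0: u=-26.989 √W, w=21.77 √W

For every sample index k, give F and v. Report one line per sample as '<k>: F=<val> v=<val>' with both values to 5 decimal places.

k=0: u−w=-48.75900, u+w=-5.21900; √(b/2)=1.31529, √(2b)=2.63059; F=1.31529×(-48.759)=-64.13245, v=-5.21900/2.63059=-1.98397

0: F=-64.13245 v=-1.98397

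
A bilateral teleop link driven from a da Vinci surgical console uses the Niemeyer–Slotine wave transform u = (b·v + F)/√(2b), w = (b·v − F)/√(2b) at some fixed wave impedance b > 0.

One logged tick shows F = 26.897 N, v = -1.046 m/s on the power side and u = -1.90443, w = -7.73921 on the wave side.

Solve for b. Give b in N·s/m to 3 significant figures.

b = 42.5 N·s/m

u + w = -9.6436;  u + w = √(2b)·v, so √(2b) = -9.6436/(-1.046) = 9.2195.
b = (√(2b))²/2 = 84.9999/2 = 42.5000.
(Check via u − w = 2F/√(2b): u − w = 5.8348, 2F/√(2b) = 5.8348.)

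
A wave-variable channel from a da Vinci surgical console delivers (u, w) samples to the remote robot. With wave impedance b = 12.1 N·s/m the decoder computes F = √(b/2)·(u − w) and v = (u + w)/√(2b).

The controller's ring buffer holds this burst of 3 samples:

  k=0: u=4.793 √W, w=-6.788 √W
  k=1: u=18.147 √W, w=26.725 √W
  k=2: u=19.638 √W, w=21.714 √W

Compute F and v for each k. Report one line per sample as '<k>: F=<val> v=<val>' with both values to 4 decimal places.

k=0: u−w=11.5810, u+w=-1.9950; √(b/2)=2.4597, √(2b)=4.9193; F=2.4597×11.581=28.4855, v=-1.9950/4.9193=-0.4055
k=1: u−w=-8.5780, u+w=44.8720; √(b/2)=2.4597, √(2b)=4.9193; F=2.4597×(-8.578)=-21.0991, v=44.8720/4.9193=9.1215
k=2: u−w=-2.0760, u+w=41.3520; √(b/2)=2.4597, √(2b)=4.9193; F=2.4597×(-2.076)=-5.1063, v=41.3520/4.9193=8.4060

0: F=28.4855 v=-0.4055
1: F=-21.0991 v=9.1215
2: F=-5.1063 v=8.4060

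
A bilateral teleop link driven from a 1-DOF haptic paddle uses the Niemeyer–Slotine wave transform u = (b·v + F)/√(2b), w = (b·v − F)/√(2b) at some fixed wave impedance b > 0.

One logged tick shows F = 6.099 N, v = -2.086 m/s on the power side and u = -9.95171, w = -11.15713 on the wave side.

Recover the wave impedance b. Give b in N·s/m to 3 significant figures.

u + w = -21.10884;  u + w = √(2b)·v, so √(2b) = -21.10884/(-2.086) = 10.11929.
b = (√(2b))²/2 = 102.40004/2 = 51.20002.
(Check via u − w = 2F/√(2b): u − w = 1.20542, 2F/√(2b) = 1.20542.)

b = 51.2 N·s/m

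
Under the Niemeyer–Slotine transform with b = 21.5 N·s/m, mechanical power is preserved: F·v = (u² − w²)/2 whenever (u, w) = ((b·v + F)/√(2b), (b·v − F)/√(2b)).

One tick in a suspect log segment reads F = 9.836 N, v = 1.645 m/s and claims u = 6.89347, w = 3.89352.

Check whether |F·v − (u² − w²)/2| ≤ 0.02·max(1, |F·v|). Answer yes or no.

F·v = 9.836×1.645 = 16.1802 W.
(u² − w²)/2 = (47.5199 − 15.1595)/2 = 16.1802 W.
|Δ| = 0.0000;  2% of max(1, |F·v|) = 0.3236.

yes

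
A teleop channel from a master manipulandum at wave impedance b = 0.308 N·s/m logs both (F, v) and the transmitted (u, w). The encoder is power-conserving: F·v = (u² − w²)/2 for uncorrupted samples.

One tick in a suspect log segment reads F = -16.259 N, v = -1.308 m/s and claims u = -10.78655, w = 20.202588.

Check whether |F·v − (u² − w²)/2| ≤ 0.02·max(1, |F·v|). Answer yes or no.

no

F·v = (-16.259)×(-1.308) = 21.266772 W.
(u² − w²)/2 = (116.349661 − 408.144562)/2 = -145.897450 W.
|Δ| = 167.164222;  2% of max(1, |F·v|) = 0.425335.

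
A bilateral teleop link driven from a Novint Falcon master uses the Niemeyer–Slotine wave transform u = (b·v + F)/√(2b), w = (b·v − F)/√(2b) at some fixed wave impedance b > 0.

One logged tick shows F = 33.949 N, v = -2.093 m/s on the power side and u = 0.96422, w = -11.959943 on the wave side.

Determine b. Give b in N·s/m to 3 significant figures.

u + w = -10.995723;  u + w = √(2b)·v, so √(2b) = -10.995723/(-2.093) = 5.253570.
b = (√(2b))²/2 = 27.600003/2 = 13.800001.
(Check via u − w = 2F/√(2b): u − w = 12.924163, 2F/√(2b) = 12.924163.)

b = 13.8 N·s/m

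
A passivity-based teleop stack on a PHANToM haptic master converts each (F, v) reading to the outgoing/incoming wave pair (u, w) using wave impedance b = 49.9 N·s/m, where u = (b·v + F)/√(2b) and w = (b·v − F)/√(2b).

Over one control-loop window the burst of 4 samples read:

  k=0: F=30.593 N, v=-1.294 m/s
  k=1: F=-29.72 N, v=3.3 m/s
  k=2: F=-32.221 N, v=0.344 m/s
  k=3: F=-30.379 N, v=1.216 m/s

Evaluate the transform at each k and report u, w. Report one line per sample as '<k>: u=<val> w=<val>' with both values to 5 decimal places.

0: u=-3.40116 w=-9.52589
1: u=13.50852 w=19.45847
2: u=-1.50705 w=4.94361
3: u=3.03297 w=9.11486

k=0: b·v=49.9×(-1.294)=-64.57060; √(2b)=9.98999; u=(-64.57060+30.593)/9.98999=-3.40116, w=(-64.57060−30.593)/9.98999=-9.52589
k=1: b·v=49.9×3.3=164.67000; √(2b)=9.98999; u=(164.67000+(-29.72))/9.98999=13.50852, w=(164.67000−(-29.72))/9.98999=19.45847
k=2: b·v=49.9×0.344=17.16560; √(2b)=9.98999; u=(17.16560+(-32.221))/9.98999=-1.50705, w=(17.16560−(-32.221))/9.98999=4.94361
k=3: b·v=49.9×1.216=60.67840; √(2b)=9.98999; u=(60.67840+(-30.379))/9.98999=3.03297, w=(60.67840−(-30.379))/9.98999=9.11486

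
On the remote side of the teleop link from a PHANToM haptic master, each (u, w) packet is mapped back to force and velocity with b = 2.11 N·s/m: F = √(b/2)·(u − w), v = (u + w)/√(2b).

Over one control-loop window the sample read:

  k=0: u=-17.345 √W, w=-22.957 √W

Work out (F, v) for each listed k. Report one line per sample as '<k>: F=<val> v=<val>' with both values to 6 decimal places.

k=0: u−w=5.612000, u+w=-40.302000; √(b/2)=1.027132, √(2b)=2.054264; F=1.027132×5.612=5.764264, v=-40.302000/2.054264=-19.618707

0: F=5.764264 v=-19.618707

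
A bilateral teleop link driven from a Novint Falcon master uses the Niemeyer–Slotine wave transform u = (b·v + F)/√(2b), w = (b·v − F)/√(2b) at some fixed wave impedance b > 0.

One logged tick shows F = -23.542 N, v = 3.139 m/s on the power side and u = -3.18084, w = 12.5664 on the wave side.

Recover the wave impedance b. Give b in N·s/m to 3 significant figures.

b = 4.47 N·s/m

u + w = 9.3856;  u + w = √(2b)·v, so √(2b) = 9.3856/3.139 = 2.9900.
b = (√(2b))²/2 = 8.9400/2 = 4.4700.
(Check via u − w = 2F/√(2b): u − w = -15.7472, 2F/√(2b) = -15.7472.)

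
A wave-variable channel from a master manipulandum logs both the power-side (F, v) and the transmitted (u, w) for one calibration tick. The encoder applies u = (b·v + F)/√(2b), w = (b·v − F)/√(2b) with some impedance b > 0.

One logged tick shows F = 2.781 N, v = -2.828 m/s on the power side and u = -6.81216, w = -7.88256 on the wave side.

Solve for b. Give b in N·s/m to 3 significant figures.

u + w = -14.6947;  u + w = √(2b)·v, so √(2b) = -14.6947/(-2.828) = 5.1962.
b = (√(2b))²/2 = 27.0000/2 = 13.5000.
(Check via u − w = 2F/√(2b): u − w = 1.0704, 2F/√(2b) = 1.0704.)

b = 13.5 N·s/m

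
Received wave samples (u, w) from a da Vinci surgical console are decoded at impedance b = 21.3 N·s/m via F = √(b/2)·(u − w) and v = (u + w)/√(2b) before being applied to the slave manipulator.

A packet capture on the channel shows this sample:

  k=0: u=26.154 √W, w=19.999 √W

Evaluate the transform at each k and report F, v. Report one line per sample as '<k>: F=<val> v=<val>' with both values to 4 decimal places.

0: F=20.0864 v=7.0712

k=0: u−w=6.1550, u+w=46.1530; √(b/2)=3.2634, √(2b)=6.5269; F=3.2634×6.155=20.0864, v=46.1530/6.5269=7.0712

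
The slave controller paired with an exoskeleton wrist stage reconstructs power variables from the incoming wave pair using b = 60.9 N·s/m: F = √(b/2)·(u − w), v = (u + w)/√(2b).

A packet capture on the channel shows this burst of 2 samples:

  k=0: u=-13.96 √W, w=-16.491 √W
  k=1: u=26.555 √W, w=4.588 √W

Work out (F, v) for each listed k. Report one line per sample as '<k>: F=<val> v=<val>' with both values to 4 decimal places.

0: F=13.9664 v=-2.7592
1: F=121.2172 v=2.8219

k=0: u−w=2.5310, u+w=-30.4510; √(b/2)=5.5182, √(2b)=11.0363; F=5.5182×2.531=13.9664, v=-30.4510/11.0363=-2.7592
k=1: u−w=21.9670, u+w=31.1430; √(b/2)=5.5182, √(2b)=11.0363; F=5.5182×21.967=121.2172, v=31.1430/11.0363=2.8219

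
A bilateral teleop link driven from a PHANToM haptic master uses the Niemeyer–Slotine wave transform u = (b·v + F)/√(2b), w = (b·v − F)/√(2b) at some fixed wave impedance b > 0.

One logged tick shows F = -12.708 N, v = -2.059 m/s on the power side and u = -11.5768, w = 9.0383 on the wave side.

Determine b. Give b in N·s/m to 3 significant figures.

b = 0.76 N·s/m

u + w = -2.5385;  u + w = √(2b)·v, so √(2b) = -2.5385/(-2.059) = 1.2329.
b = (√(2b))²/2 = 1.5200/2 = 0.7600.
(Check via u − w = 2F/√(2b): u − w = -20.6151, 2F/√(2b) = -20.6151.)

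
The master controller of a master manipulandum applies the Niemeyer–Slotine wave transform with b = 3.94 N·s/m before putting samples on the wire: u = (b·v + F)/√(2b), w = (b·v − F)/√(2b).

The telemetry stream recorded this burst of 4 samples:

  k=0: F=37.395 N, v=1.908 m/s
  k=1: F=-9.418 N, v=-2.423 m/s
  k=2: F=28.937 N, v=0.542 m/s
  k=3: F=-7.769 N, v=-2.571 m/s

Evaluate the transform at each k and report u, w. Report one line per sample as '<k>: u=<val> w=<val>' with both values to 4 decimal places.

k=0: b·v=3.94×1.908=7.5175; √(2b)=2.8071; u=(7.5175+37.395)/2.8071=15.9994, w=(7.5175−37.395)/2.8071=-10.6434
k=1: b·v=3.94×(-2.423)=-9.5466; √(2b)=2.8071; u=(-9.5466+(-9.418))/2.8071=-6.7559, w=(-9.5466−(-9.418))/2.8071=-0.0458
k=2: b·v=3.94×0.542=2.1355; √(2b)=2.8071; u=(2.1355+28.937)/2.8071=11.0691, w=(2.1355−28.937)/2.8071=-9.5476
k=3: b·v=3.94×(-2.571)=-10.1297; √(2b)=2.8071; u=(-10.1297+(-7.769))/2.8071=-6.3762, w=(-10.1297−(-7.769))/2.8071=-0.8410

0: u=15.9994 w=-10.6434
1: u=-6.7559 w=-0.0458
2: u=11.0691 w=-9.5476
3: u=-6.3762 w=-0.8410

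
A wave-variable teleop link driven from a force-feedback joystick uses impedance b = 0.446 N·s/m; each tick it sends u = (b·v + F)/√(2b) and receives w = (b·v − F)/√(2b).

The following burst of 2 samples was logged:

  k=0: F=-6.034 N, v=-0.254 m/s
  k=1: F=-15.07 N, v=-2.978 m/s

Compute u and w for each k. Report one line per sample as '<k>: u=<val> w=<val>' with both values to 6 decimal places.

k=0: b·v=0.446×(-0.254)=-0.113284; √(2b)=0.944458; u=(-0.113284+(-6.034))/0.944458=-6.508799, w=(-0.113284−(-6.034))/0.944458=6.268907
k=1: b·v=0.446×(-2.978)=-1.328188; √(2b)=0.944458; u=(-1.328188+(-15.07))/0.944458=-17.362547, w=(-1.328188−(-15.07))/0.944458=14.549953

0: u=-6.508799 w=6.268907
1: u=-17.362547 w=14.549953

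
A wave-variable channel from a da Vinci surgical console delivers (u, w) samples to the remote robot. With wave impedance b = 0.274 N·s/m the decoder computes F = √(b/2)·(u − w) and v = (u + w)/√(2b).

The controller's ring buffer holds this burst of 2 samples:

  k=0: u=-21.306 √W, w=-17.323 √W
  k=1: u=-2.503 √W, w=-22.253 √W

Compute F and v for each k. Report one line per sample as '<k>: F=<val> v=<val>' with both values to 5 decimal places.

k=0: u−w=-3.98300, u+w=-38.62900; √(b/2)=0.37014, √(2b)=0.74027; F=0.37014×(-3.983)=-1.47425, v=-38.62900/0.74027=-52.18230
k=1: u−w=19.75000, u+w=-24.75600; √(b/2)=0.37014, √(2b)=0.74027; F=0.37014×19.75=7.31017, v=-24.75600/0.74027=-33.44184

0: F=-1.47425 v=-52.18230
1: F=7.31017 v=-33.44184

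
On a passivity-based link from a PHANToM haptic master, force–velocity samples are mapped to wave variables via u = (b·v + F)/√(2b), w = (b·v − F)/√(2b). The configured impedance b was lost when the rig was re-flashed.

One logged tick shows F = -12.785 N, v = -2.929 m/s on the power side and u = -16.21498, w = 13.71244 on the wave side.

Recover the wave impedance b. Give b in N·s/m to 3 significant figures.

b = 0.365 N·s/m

u + w = -2.50254;  u + w = √(2b)·v, so √(2b) = -2.50254/(-2.929) = 0.85440.
b = (√(2b))²/2 = 0.73000/2 = 0.36500.
(Check via u − w = 2F/√(2b): u − w = -29.92742, 2F/√(2b) = -29.92741.)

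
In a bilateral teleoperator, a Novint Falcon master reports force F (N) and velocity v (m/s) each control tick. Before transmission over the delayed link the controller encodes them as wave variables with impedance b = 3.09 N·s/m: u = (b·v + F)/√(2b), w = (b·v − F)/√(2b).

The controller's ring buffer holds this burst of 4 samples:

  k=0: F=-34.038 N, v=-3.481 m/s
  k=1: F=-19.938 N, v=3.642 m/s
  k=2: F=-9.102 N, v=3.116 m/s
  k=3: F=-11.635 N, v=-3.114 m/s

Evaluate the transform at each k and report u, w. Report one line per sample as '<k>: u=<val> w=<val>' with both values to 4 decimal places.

0: u=-18.0189 w=9.3653
1: u=-3.4933 w=12.5472
2: u=0.2118 w=7.5345
3: u=-8.5509 w=0.8096

k=0: b·v=3.09×(-3.481)=-10.7563; √(2b)=2.4860; u=(-10.7563+(-34.038))/2.4860=-18.0189, w=(-10.7563−(-34.038))/2.4860=9.3653
k=1: b·v=3.09×3.642=11.2538; √(2b)=2.4860; u=(11.2538+(-19.938))/2.4860=-3.4933, w=(11.2538−(-19.938))/2.4860=12.5472
k=2: b·v=3.09×3.116=9.6284; √(2b)=2.4860; u=(9.6284+(-9.102))/2.4860=0.2118, w=(9.6284−(-9.102))/2.4860=7.5345
k=3: b·v=3.09×(-3.114)=-9.6223; √(2b)=2.4860; u=(-9.6223+(-11.635))/2.4860=-8.5509, w=(-9.6223−(-11.635))/2.4860=0.8096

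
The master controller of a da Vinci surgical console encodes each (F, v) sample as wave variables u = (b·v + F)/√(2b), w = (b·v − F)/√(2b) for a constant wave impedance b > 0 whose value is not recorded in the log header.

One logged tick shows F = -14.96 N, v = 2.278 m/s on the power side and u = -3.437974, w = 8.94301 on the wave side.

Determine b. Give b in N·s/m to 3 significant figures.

b = 2.92 N·s/m

u + w = 5.505036;  u + w = √(2b)·v, so √(2b) = 5.505036/2.278 = 2.416609.
b = (√(2b))²/2 = 5.840001/2 = 2.920000.
(Check via u − w = 2F/√(2b): u − w = -12.380984, 2F/√(2b) = -12.380984.)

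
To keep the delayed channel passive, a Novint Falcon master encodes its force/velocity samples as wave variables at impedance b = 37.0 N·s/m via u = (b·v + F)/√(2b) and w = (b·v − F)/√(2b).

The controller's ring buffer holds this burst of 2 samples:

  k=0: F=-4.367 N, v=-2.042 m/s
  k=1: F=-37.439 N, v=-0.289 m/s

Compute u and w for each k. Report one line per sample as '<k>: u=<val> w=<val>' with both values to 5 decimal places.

0: u=-9.29063 w=-8.27532
1: u=-5.59523 w=3.10916

k=0: b·v=37.0×(-2.042)=-75.55400; √(2b)=8.60233; u=(-75.55400+(-4.367))/8.60233=-9.29063, w=(-75.55400−(-4.367))/8.60233=-8.27532
k=1: b·v=37.0×(-0.289)=-10.69300; √(2b)=8.60233; u=(-10.69300+(-37.439))/8.60233=-5.59523, w=(-10.69300−(-37.439))/8.60233=3.10916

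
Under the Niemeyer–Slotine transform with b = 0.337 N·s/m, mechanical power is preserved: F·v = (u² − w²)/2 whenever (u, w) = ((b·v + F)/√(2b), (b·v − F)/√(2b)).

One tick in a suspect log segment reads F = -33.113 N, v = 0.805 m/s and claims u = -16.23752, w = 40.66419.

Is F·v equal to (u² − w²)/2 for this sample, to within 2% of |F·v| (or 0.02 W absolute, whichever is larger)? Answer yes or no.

no

F·v = (-33.113)×0.805 = -26.6560 W.
(u² − w²)/2 = (263.6571 − 1653.5763)/2 = -694.9596 W.
|Δ| = 668.3037;  2% of max(1, |F·v|) = 0.5331.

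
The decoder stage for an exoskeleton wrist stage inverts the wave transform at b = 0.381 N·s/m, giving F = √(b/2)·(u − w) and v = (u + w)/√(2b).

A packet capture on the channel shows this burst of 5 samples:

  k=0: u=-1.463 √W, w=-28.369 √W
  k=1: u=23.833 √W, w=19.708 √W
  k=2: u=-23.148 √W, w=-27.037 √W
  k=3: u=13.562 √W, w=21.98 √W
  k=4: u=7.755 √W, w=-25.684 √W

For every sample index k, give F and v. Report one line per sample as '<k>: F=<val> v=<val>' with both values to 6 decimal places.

0: F=11.743475 v=-34.174714
1: F=1.800410 v=49.879365
2: F=1.697405 v=-57.490547
3: F=-3.674146 v=40.715932
4: F=14.594888 v=-20.538966

k=0: u−w=26.906000, u+w=-29.832000; √(b/2)=0.436463, √(2b)=0.872926; F=0.436463×26.906=11.743475, v=-29.832000/0.872926=-34.174714
k=1: u−w=4.125000, u+w=43.541000; √(b/2)=0.436463, √(2b)=0.872926; F=0.436463×4.125=1.800410, v=43.541000/0.872926=49.879365
k=2: u−w=3.889000, u+w=-50.185000; √(b/2)=0.436463, √(2b)=0.872926; F=0.436463×3.889=1.697405, v=-50.185000/0.872926=-57.490547
k=3: u−w=-8.418000, u+w=35.542000; √(b/2)=0.436463, √(2b)=0.872926; F=0.436463×(-8.418)=-3.674146, v=35.542000/0.872926=40.715932
k=4: u−w=33.439000, u+w=-17.929000; √(b/2)=0.436463, √(2b)=0.872926; F=0.436463×33.439=14.594888, v=-17.929000/0.872926=-20.538966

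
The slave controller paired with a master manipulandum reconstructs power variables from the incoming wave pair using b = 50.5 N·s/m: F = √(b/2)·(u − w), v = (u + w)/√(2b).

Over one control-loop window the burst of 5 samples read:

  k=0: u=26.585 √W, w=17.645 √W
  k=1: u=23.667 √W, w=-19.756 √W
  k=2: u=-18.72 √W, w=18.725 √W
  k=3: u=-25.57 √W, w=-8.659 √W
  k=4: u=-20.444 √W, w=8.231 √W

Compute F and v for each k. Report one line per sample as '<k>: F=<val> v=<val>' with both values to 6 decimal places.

0: F=44.922944 v=4.401049
1: F=218.197875 v=0.389159
2: F=-188.158796 v=0.000498
3: F=-84.976723 v=-3.405913
4: F=-144.090092 v=-1.215239

k=0: u−w=8.940000, u+w=44.230000; √(b/2)=5.024938, √(2b)=10.049876; F=5.024938×8.94=44.922944, v=44.230000/10.049876=4.401049
k=1: u−w=43.423000, u+w=3.911000; √(b/2)=5.024938, √(2b)=10.049876; F=5.024938×43.423=218.197875, v=3.911000/10.049876=0.389159
k=2: u−w=-37.445000, u+w=0.005000; √(b/2)=5.024938, √(2b)=10.049876; F=5.024938×(-37.445)=-188.158796, v=0.005000/10.049876=0.000498
k=3: u−w=-16.911000, u+w=-34.229000; √(b/2)=5.024938, √(2b)=10.049876; F=5.024938×(-16.911)=-84.976723, v=-34.229000/10.049876=-3.405913
k=4: u−w=-28.675000, u+w=-12.213000; √(b/2)=5.024938, √(2b)=10.049876; F=5.024938×(-28.675)=-144.090092, v=-12.213000/10.049876=-1.215239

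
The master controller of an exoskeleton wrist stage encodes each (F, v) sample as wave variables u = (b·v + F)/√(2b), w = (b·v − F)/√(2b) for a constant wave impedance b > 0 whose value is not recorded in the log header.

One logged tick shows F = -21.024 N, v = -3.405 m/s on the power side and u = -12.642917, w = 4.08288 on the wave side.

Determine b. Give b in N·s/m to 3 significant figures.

u + w = -8.560037;  u + w = √(2b)·v, so √(2b) = -8.560037/(-3.405) = 2.513961.
b = (√(2b))²/2 = 6.320000/2 = 3.160000.
(Check via u − w = 2F/√(2b): u − w = -16.725797, 2F/√(2b) = -16.725797.)

b = 3.16 N·s/m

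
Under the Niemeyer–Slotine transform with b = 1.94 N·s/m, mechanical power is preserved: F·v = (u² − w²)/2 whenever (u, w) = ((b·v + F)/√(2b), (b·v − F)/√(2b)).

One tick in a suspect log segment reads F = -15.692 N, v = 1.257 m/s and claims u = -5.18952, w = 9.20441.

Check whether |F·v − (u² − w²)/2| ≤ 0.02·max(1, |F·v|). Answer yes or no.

no

F·v = (-15.692)×1.257 = -19.7248 W.
(u² − w²)/2 = (26.9311 − 84.7212)/2 = -28.8950 W.
|Δ| = 9.1702;  2% of max(1, |F·v|) = 0.3945.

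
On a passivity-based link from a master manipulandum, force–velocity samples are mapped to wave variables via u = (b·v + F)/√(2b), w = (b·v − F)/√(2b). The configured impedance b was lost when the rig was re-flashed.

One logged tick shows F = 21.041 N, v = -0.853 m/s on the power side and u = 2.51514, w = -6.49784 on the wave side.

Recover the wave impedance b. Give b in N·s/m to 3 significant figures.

u + w = -3.98270;  u + w = √(2b)·v, so √(2b) = -3.98270/(-0.853) = 4.66905.
b = (√(2b))²/2 = 21.80003/2 = 10.90002.
(Check via u − w = 2F/√(2b): u − w = 9.01298, 2F/√(2b) = 9.01297.)

b = 10.9 N·s/m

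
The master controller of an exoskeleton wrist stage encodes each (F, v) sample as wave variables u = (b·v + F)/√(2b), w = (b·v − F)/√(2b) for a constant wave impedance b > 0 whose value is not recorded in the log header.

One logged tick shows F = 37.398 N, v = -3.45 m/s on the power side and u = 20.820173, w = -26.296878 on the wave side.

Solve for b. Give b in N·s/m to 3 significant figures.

b = 1.26 N·s/m

u + w = -5.476705;  u + w = √(2b)·v, so √(2b) = -5.476705/(-3.45) = 1.587451.
b = (√(2b))²/2 = 2.520000/2 = 1.260000.
(Check via u − w = 2F/√(2b): u − w = 47.117051, 2F/√(2b) = 47.117053.)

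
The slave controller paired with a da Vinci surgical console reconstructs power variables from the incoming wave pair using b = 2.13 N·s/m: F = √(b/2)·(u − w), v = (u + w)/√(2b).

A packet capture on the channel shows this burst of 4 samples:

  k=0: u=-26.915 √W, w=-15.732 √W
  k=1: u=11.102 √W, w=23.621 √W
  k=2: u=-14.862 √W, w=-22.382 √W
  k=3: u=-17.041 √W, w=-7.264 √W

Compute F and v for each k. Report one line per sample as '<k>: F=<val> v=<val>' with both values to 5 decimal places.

k=0: u−w=-11.18300, u+w=-42.64700; √(b/2)=1.03199, √(2b)=2.06398; F=1.03199×(-11.183)=-11.54073, v=-42.64700/2.06398=-20.66254
k=1: u−w=-12.51900, u+w=34.72300; √(b/2)=1.03199, √(2b)=2.06398; F=1.03199×(-12.519)=-12.91946, v=34.72300/2.06398=16.82335
k=2: u−w=7.52000, u+w=-37.24400; √(b/2)=1.03199, √(2b)=2.06398; F=1.03199×7.52=7.76055, v=-37.24400/2.06398=-18.04478
k=3: u−w=-9.77700, u+w=-24.30500; √(b/2)=1.03199, √(2b)=2.06398; F=1.03199×(-9.777)=-10.08975, v=-24.30500/2.06398=-11.77581

0: F=-11.54073 v=-20.66254
1: F=-12.91946 v=16.82335
2: F=7.76055 v=-18.04478
3: F=-10.08975 v=-11.77581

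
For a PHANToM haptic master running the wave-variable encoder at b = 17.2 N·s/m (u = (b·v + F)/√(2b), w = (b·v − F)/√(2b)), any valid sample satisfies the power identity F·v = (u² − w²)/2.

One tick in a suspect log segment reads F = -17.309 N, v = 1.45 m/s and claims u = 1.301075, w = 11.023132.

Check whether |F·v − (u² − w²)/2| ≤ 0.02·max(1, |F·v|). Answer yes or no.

F·v = (-17.309)×1.45 = -25.098050 W.
(u² − w²)/2 = (1.692796 − 121.509439)/2 = -59.908321 W.
|Δ| = 34.810271;  2% of max(1, |F·v|) = 0.501961.

no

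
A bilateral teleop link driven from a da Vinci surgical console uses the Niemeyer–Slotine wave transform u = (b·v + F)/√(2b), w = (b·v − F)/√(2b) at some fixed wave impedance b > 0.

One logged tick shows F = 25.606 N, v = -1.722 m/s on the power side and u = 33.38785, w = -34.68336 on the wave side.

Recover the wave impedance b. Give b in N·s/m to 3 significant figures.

b = 0.283 N·s/m

u + w = -1.29551;  u + w = √(2b)·v, so √(2b) = -1.29551/(-1.722) = 0.75233.
b = (√(2b))²/2 = 0.56600/2 = 0.28300.
(Check via u − w = 2F/√(2b): u − w = 68.07121, 2F/√(2b) = 68.07131.)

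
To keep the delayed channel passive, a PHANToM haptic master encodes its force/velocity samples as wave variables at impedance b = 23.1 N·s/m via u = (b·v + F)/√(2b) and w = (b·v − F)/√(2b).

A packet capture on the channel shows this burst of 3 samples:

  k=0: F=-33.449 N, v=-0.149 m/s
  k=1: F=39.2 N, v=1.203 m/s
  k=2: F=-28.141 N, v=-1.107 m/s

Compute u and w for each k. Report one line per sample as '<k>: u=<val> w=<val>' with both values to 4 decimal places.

k=0: b·v=23.1×(-0.149)=-3.4419; √(2b)=6.7971; u=(-3.4419+(-33.449))/6.7971=-5.4275, w=(-3.4419−(-33.449))/6.7971=4.4147
k=1: b·v=23.1×1.203=27.7893; √(2b)=6.7971; u=(27.7893+39.2)/6.7971=9.8556, w=(27.7893−39.2)/6.7971=-1.6788
k=2: b·v=23.1×(-1.107)=-25.5717; √(2b)=6.7971; u=(-25.5717+(-28.141))/6.7971=-7.9023, w=(-25.5717−(-28.141))/6.7971=0.3780

0: u=-5.4275 w=4.4147
1: u=9.8556 w=-1.6788
2: u=-7.9023 w=0.3780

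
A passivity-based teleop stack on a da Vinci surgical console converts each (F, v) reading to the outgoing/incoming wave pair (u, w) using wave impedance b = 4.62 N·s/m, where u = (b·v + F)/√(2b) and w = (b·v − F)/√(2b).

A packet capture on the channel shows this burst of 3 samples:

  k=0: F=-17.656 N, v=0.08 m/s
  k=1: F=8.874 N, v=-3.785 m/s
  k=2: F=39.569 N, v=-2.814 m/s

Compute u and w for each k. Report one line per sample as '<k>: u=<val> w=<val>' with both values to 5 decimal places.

0: u=-5.68681 w=5.92999
1: u=-2.83337 w=-8.67203
2: u=8.74034 w=-17.29416

k=0: b·v=4.62×0.08=0.36960; √(2b)=3.03974; u=(0.36960+(-17.656))/3.03974=-5.68681, w=(0.36960−(-17.656))/3.03974=5.92999
k=1: b·v=4.62×(-3.785)=-17.48670; √(2b)=3.03974; u=(-17.48670+8.874)/3.03974=-2.83337, w=(-17.48670−8.874)/3.03974=-8.67203
k=2: b·v=4.62×(-2.814)=-13.00068; √(2b)=3.03974; u=(-13.00068+39.569)/3.03974=8.74034, w=(-13.00068−39.569)/3.03974=-17.29416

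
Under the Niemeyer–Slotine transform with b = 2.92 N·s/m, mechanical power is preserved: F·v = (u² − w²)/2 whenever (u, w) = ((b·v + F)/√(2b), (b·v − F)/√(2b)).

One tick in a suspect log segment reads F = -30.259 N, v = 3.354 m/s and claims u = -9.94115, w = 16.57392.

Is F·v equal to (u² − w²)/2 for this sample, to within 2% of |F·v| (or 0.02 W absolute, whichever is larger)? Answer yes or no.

no

F·v = (-30.259)×3.354 = -101.48869 W.
(u² − w²)/2 = (98.82646 − 274.69482)/2 = -87.93418 W.
|Δ| = 13.55451;  2% of max(1, |F·v|) = 2.02977.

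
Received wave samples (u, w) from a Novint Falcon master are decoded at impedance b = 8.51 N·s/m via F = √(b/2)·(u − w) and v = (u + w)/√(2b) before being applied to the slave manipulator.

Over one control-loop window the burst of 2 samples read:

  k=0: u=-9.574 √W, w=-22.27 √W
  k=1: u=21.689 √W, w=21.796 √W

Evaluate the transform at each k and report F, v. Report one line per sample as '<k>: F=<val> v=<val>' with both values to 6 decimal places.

k=0: u−w=12.696000, u+w=-31.844000; √(b/2)=2.062765, √(2b)=4.125530; F=2.062765×12.696=26.188866, v=-31.844000/4.125530=-7.718765
k=1: u−w=-0.107000, u+w=43.485000; √(b/2)=2.062765, √(2b)=4.125530; F=2.062765×(-0.107)=-0.220716, v=43.485000/4.125530=10.540463

0: F=26.188866 v=-7.718765
1: F=-0.220716 v=10.540463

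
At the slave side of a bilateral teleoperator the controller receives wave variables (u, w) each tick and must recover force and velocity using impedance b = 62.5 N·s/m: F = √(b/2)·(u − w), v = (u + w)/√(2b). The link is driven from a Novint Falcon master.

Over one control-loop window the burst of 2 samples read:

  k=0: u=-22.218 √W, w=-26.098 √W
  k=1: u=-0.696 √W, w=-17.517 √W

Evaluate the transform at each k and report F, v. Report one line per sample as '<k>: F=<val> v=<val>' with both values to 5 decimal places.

0: F=21.68986 v=-4.32151
1: F=94.03225 v=-1.62902

k=0: u−w=3.88000, u+w=-48.31600; √(b/2)=5.59017, √(2b)=11.18034; F=5.59017×3.88=21.68986, v=-48.31600/11.18034=-4.32151
k=1: u−w=16.82100, u+w=-18.21300; √(b/2)=5.59017, √(2b)=11.18034; F=5.59017×16.821=94.03225, v=-18.21300/11.18034=-1.62902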